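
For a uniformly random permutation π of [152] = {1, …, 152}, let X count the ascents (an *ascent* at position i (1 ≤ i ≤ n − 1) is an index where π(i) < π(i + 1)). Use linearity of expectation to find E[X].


Write X = Σ X_I over i = 1, …, 151, with X_I the indicator of one ascent.
There are 151 indicators.
For each fixed i, the pair (π(i), π(i+1)) is a uniformly random ordered pair of distinct values from {1, …, 152}; by symmetry P[π(i) < π(i+1)] = 1/2.
By linearity: E[X] = 151 · (1/2) = (152 − 1) · (1/2) = 151/2 ≈ 75.500000.

E[X] = 151/2 = 75.500000.


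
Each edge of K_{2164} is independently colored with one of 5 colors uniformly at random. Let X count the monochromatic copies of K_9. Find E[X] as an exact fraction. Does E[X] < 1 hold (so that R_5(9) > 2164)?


E[X] = C(2164, 9) · 5^{1 − 36} = 2820446946663120530187432 · 5^{−35} = 2820446946663120530187432/2910383045673370361328125.
As a reduced fraction: E[X] = 2820446946663120530187432/2910383045673370361328125 ≈ 0.9690982.
Is E[X] < 1? YES.
Since E[X] < 1, there exists a 5-coloring of K_{2164} with no monochromatic K_9; hence R_5(9) > 2164.

E[X] = 2820446946663120530187432/2910383045673370361328125 ≈ 0.9690982; E[X] < 1, so R_5(9) > 2164.


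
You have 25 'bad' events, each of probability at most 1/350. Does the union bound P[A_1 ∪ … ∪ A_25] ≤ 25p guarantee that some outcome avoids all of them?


Union bound: P[∪_{i=1}^{25} A_i] ≤ Σ_i P[A_i] ≤ 25·p = 25·(1/350) = 1/14.
Numerically: 1/14 ≈ 0.0714.
Is 1/14 < 1? YES.
Since P[∪ A_i] ≤ 1/14 < 1, the complement has P[∩ A_i^c] ≥ 1 − 1/14 = 13/14 > 0, so some outcome avoids every A_i.

25·p = 1/14 ≈ 0.0714; existence CERTIFIED by the union bound.


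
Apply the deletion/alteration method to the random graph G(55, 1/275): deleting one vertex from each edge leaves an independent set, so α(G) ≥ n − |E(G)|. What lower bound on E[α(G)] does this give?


E[|E(G)|] = C(55, 2)·p = 1485 · (1/275) = 27/5.
E[α(G)] ≥ n − E[|E(G)|] = 55 − 27/5 = 248/5.
Numerically: ≈ 49.6000.
(This is only a lower bound; the true E[α(G)] may be larger.)

E[α(G)] ≥ 248/5 ≈ 49.6000.


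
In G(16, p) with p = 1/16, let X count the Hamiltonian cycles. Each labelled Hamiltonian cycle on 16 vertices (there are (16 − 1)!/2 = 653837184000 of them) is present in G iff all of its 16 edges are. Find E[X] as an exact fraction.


K_16 has (16 − 1)!/2 = 653837184000 labelled Hamiltonian cycles.
For each such Hamiltonian cycle H, let X_H = 1 if all 16 edges of H are present in G. Then P[X_H = 1] = p^{16} = (1/16)^{16} = 1/18446744073709551616.
Summing the indicators: E[X] = Σ_H E[X_H] = 653837184000 · p^{16} = 653837184000 · 1/18446744073709551616 = 638512875/18014398509481984.
Numerically: E[X] ≈ 3.544e-08.

E[X] = 653837184000 · (1/16)^{16} = 638512875/18014398509481984 ≈ 3.544e-08.


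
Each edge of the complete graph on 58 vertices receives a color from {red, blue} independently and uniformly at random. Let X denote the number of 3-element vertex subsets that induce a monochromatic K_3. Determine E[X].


Let X = Σ_S X_S over the C(58, 3) = 30856 subsets S of size 3, where X_S = 1 if the K_3 on S is monochromatic.
For a fixed S, the K_3 on S has C(3, 2) = 3 edges. P[all 3 edges red] = (1/2)^3, and likewise for blue, so P[monochromatic] = 2·(1/2)^3 = 2^{1 − 3} = 1/4.
By linearity of expectation: E[X] = C(58, 3) · 2^{1 − 3} = 30856 · 1/4 = 7714.
Numerically: E[X] ≈ 7714.0000.

E[X] = C(58,3)·2^(1−C(3,2)) = 7714 ≈ 7714.0000.


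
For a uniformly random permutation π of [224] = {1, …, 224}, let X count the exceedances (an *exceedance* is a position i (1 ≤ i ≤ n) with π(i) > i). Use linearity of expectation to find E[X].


Write X = Σ_{i=1}^{224} X_i, where X_i = 1_{π(i) > i}.
For each fixed i, π(i) is uniform over {1, …, 224} (marginal of a uniform permutation), so P[π(i) > i] = (n − i)/n. Summing: Σ_{i=1}^{224} (n − i)/n = (0 + 1 + … + 223)/224 = 224(224 − 1)/(2·224) = (224 − 1)/2.
Hence E[X] = Σ_{i=1}^{224} (224 − i)/224 = 223/2 ≈ 111.50000.

E[X] = 223/2 = 111.50000.


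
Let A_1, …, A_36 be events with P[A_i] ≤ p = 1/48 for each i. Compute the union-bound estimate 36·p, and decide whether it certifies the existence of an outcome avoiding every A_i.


Union bound: P[∪_{i=1}^{36} A_i] ≤ Σ_i P[A_i] ≤ 36·p = 36·(1/48) = 3/4.
Numerically: 3/4 ≈ 0.7500.
Is 3/4 < 1? YES.
Since P[∪ A_i] ≤ 3/4 < 1, the complement has P[∩ A_i^c] ≥ 1 − 3/4 = 1/4 > 0, so some outcome avoids every A_i.

36·p = 3/4 ≈ 0.7500; existence CERTIFIED by the union bound.


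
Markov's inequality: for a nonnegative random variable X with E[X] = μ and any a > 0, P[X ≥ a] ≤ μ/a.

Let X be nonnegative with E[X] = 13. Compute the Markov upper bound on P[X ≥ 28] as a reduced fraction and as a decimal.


μ = E[X] = 13, a = 28.
Markov: P[X ≥ 28] ≤ μ/a = (13)/28 = 13/28.
Numerically: ≈ 0.464.
(Since a = 28 > μ = 13.000, the bound 13/28 is < 1 and informative.)

P[X ≥ 28] ≤ 13/28 ≈ 0.464.


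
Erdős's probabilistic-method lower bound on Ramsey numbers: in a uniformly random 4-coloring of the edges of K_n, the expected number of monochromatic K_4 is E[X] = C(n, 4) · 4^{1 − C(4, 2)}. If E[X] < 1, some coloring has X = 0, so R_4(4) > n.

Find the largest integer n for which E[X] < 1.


We need C(n, 4) · 4^{1 − 6} < 1, i.e. C(n, 4) < 4^{6 − 1} = 1024.
Check values of n near the boundary:
  n = 13: C(13, 4) = 715; 715 < 1024? YES
  n = 14: C(14, 4) = 1001; 1001 < 1024? YES
  n = 15: C(15, 4) = 1365; 1365 < 1024? NO
  n = 16: C(16, 4) = 1820; 1820 < 1024? NO
  n = 17: C(17, 4) = 2380; 2380 < 1024? NO
The largest n with C(n, 4) < 1024 is n = 14 (where E[X] = 1001/1024 ≈ 0.977539). Hence R_4(4) > 14, i.e. R_4(4) ≥ 15.

Largest n = 14; hence R_4(4) > 14.


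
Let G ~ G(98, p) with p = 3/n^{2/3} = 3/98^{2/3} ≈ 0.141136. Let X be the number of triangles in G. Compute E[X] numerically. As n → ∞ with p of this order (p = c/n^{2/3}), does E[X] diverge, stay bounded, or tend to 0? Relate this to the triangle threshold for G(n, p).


Number of potential triangles: C(98, 3) = 152096.
Each occurs with probability p³ ≈ (0.141136)³ ≈ 2.81132861e-03.
By linearity: E[X] = C(98, 3)·p³ ≈ 152096 · 2.81132861e-03 ≈ 427.591837.
Since α = 2/3 < 1, p = c/n^{2/3} ≫ 1/n is above the triangle threshold p ~ 1/n. Asymptotically E[X] ~ (c³/6)·n^{3(1−α)} = (3³/6)·n^{1} → ∞; triangles are abundant w.h.p.

E[X] ≈ 427.591837; in regime p = Θ(1/n^{2/3}) E[X] diverges (above the triangle threshold p ~ 1/n).


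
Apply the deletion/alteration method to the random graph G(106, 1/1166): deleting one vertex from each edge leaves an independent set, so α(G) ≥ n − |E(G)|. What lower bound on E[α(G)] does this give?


E[|E(G)|] = C(106, 2)·p = 5565 · (1/1166) = 105/22.
E[α(G)] ≥ n − E[|E(G)|] = 106 − 105/22 = 2227/22.
Numerically: ≈ 101.2273.
(This is only a lower bound; the true E[α(G)] may be larger.)

E[α(G)] ≥ 2227/22 ≈ 101.2273.


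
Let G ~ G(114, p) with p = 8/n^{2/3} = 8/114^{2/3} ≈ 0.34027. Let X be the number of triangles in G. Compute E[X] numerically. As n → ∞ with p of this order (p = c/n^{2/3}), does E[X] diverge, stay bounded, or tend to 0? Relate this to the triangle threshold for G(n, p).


Number of potential triangles: C(114, 3) = 240464.
Each occurs with probability p³ ≈ (0.34027)³ ≈ 3.9396737e-02.
By linearity: E[X] = C(114, 3)·p³ ≈ 240464 · 3.9396737e-02 ≈ 9473.49708.
Since α = 2/3 < 1, p = c/n^{2/3} ≫ 1/n is above the triangle threshold p ~ 1/n. Asymptotically E[X] ~ (c³/6)·n^{3(1−α)} = (8³/6)·n^{1} → ∞; triangles are abundant w.h.p.

E[X] ≈ 9473.49708; in regime p = Θ(1/n^{2/3}) E[X] diverges (above the triangle threshold p ~ 1/n).


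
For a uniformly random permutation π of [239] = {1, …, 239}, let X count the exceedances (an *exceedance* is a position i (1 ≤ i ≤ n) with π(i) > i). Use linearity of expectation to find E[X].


Write X = Σ_{i=1}^{239} X_i, where X_i = 1_{π(i) > i}.
For each fixed i, π(i) is uniform over {1, …, 239} (marginal of a uniform permutation), so P[π(i) > i] = (n − i)/n. Summing: Σ_{i=1}^{239} (n − i)/n = (0 + 1 + … + 238)/239 = 239(239 − 1)/(2·239) = (239 − 1)/2.
Hence E[X] = Σ_{i=1}^{239} (239 − i)/239 = 119 ≈ 119.000000.

E[X] = 119 = 119.000000.


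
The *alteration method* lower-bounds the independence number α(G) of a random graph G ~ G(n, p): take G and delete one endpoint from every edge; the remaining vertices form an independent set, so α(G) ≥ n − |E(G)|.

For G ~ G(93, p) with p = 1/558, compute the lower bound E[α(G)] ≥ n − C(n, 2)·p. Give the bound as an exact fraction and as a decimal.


E[|E(G)|] = C(93, 2)·p = 4278 · (1/558) = 23/3.
E[α(G)] ≥ n − E[|E(G)|] = 93 − 23/3 = 256/3.
Numerically: ≈ 85.33333.
(This is only a lower bound; the true E[α(G)] may be larger.)

E[α(G)] ≥ 256/3 ≈ 85.33333.


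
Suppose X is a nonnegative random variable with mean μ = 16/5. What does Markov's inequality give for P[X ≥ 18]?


μ = E[X] = 16/5, a = 18.
Markov: P[X ≥ 18] ≤ μ/a = (16/5)/18 = 8/45.
Numerically: ≈ 0.177778.
(Since a = 18 > μ = 3.200000, the bound 8/45 is < 1 and informative.)

P[X ≥ 18] ≤ 8/45 ≈ 0.177778.


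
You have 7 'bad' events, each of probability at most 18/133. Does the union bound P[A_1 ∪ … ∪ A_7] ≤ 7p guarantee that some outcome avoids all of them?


Union bound: P[∪_{i=1}^{7} A_i] ≤ Σ_i P[A_i] ≤ 7·p = 7·(18/133) = 18/19.
Numerically: 18/19 ≈ 0.947.
Is 18/19 < 1? YES.
Since P[∪ A_i] ≤ 18/19 < 1, the complement has P[∩ A_i^c] ≥ 1 − 18/19 = 1/19 > 0, so some outcome avoids every A_i.

7·p = 18/19 ≈ 0.947; existence CERTIFIED by the union bound.


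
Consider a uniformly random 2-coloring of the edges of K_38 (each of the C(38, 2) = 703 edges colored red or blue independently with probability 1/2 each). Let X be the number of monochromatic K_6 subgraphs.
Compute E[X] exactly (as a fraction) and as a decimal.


Let X = Σ_S X_S over the C(38, 6) = 2760681 subsets S of size 6, where X_S = 1 if the K_6 on S is monochromatic.
For a fixed S, the K_6 on S has C(6, 2) = 15 edges. P[all 15 edges red] = (1/2)^15, and likewise for blue, so P[monochromatic] = 2·(1/2)^15 = 2^{1 − 15} = 1/16384.
Summing: E[X] = C(38, 6) · 2^{1 − 15} = 2760681 · 1/16384 = 2760681/16384.
Numerically: E[X] ≈ 168.4986.

E[X] = C(38,6)·2^(1−C(6,2)) = 2760681/16384 ≈ 168.4986.


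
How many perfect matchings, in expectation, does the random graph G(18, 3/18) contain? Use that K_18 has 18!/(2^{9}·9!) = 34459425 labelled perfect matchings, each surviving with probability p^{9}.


K_18 has 18!/(2^{9}·9!) = 34459425 labelled perfect matchings.
For each such perfect matching H, let X_H = 1 if all 9 edges of H are present in G. Then P[X_H = 1] = p^{9} = (1/6)^{9} = 1/10077696.
By linearity: E[X] = Σ_H E[X_H] = 34459425 · p^{9} = 34459425 · 1/10077696 = 425425/124416.
Numerically: E[X] ≈ 3.42.

E[X] = 34459425 · (1/6)^{9} = 425425/124416 ≈ 3.42.


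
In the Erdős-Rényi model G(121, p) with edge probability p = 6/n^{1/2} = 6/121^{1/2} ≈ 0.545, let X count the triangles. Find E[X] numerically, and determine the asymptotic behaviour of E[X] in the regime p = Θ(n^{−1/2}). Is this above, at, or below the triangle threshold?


Number of potential triangles: C(121, 3) = 287980.
Each occurs with probability p³ ≈ (0.545)³ ≈ 1.62284e-01.
By linearity: E[X] = C(121, 3)·p³ ≈ 287980 · 1.62284e-01 ≈ 46734.545.
Since α = 1/2 < 1, p = c/n^{1/2} ≫ 1/n is above the triangle threshold p ~ 1/n. Asymptotically E[X] ~ (c³/6)·n^{3(1−α)} = (6³/6)·n^{1.5} → ∞; triangles are abundant w.h.p.

E[X] ≈ 46734.545; in regime p = Θ(1/n^{1/2}) E[X] diverges (above the triangle threshold p ~ 1/n).


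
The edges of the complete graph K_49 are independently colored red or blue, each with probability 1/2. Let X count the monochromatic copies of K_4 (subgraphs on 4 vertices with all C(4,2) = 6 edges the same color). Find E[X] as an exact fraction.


Let X = Σ_S X_S over the C(49, 4) = 211876 subsets S of size 4, where X_S = 1 if the K_4 on S is monochromatic.
For a fixed S, the K_4 on S has C(4, 2) = 6 edges. P[all 6 edges red] = (1/2)^6, and likewise for blue, so P[monochromatic] = 2·(1/2)^6 = 2^{1 − 6} = 1/32.
Summing: E[X] = C(49, 4) · 2^{1 − 6} = 211876 · 1/32 = 52969/8.
Numerically: E[X] ≈ 6621.1250.

E[X] = C(49,4)·2^(1−C(4,2)) = 52969/8 ≈ 6621.1250.


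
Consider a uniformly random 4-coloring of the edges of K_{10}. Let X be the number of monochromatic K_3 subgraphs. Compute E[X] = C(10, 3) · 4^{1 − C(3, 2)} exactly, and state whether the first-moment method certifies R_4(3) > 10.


E[X] = C(10, 3) · 4^{1 − 3} = 120 · 4^{−2} = 120/16.
As a reduced fraction: E[X] = 15/2 ≈ 7.500000.
Is E[X] < 1? NO.
Since E[X] ≥ 1, the first-moment bound is inconclusive at n = 10; it does NOT by itself certify R_4(3) > 10.

E[X] = 15/2 ≈ 7.500000; E[X] ≥ 1; first-moment method inconclusive here.


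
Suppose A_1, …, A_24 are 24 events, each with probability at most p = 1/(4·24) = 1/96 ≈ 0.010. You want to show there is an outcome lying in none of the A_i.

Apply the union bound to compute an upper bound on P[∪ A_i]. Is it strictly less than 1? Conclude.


Union bound: P[∪_{i=1}^{24} A_i] ≤ Σ_i P[A_i] ≤ 24·p = 24·(1/96) = 1/4.
Numerically: 1/4 ≈ 0.250.
Is 1/4 < 1? YES.
Since P[∪ A_i] ≤ 1/4 < 1, the complement has P[∩ A_i^c] ≥ 1 − 1/4 = 3/4 > 0, so some outcome avoids every A_i.

24·p = 1/4 ≈ 0.250; existence CERTIFIED by the union bound.


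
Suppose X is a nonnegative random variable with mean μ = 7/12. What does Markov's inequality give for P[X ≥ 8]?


μ = E[X] = 7/12, a = 8.
Markov: P[X ≥ 8] ≤ μ/a = (7/12)/8 = 7/96.
Numerically: ≈ 0.0729.
(Since a = 8 > μ = 0.5833, the bound 7/96 is < 1 and informative.)

P[X ≥ 8] ≤ 7/96 ≈ 0.0729.


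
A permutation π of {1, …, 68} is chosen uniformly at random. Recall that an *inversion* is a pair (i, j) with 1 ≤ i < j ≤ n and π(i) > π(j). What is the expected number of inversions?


Write X = Σ X_I over the C(68, 2) = 2278 pairs i < j, with X_I the indicator of one inversion.
There are 2278 indicators.
For each fixed pair i < j, the values π(i) and π(j) are two distinct elements of {1, …, 68} in uniformly random order; by symmetry P[π(i) > π(j)] = 1/2.
By linearity: E[X] = 2278 · (1/2) = C(68, 2) · (1/2) = 2278/2 = 1139 ≈ 1139.000.

E[X] = 1139 = 1139.000.


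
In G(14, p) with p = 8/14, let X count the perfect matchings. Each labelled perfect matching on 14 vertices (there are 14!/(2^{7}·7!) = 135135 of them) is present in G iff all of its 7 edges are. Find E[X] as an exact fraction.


K_14 has 14!/(2^{7}·7!) = 135135 labelled perfect matchings.
For each such perfect matching H, let X_H = 1 if all 7 edges of H are present in G. Then P[X_H = 1] = p^{7} = (4/7)^{7} = 16384/823543.
By linearity: E[X] = Σ_H E[X_H] = 135135 · p^{7} = 135135 · 16384/823543 = 316293120/117649.
Numerically: E[X] ≈ 2688.

E[X] = 135135 · (4/7)^{7} = 316293120/117649 ≈ 2688.


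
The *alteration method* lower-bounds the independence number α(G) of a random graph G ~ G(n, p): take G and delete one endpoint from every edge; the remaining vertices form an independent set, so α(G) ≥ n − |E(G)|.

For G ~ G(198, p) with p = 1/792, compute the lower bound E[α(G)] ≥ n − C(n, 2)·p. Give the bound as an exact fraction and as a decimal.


E[|E(G)|] = C(198, 2)·p = 19503 · (1/792) = 197/8.
E[α(G)] ≥ n − E[|E(G)|] = 198 − 197/8 = 1387/8.
Numerically: ≈ 173.3750.
(This is only a lower bound; the true E[α(G)] may be larger.)

E[α(G)] ≥ 1387/8 ≈ 173.3750.


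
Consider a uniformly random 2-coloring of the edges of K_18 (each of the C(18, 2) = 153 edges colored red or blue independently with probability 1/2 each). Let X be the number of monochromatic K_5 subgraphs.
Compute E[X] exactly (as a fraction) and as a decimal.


Let X = Σ_S X_S over the C(18, 5) = 8568 subsets S of size 5, where X_S = 1 if the K_5 on S is monochromatic.
For a fixed S, the K_5 on S has C(5, 2) = 10 edges. P[all 10 edges red] = (1/2)^10, and likewise for blue, so P[monochromatic] = 2·(1/2)^10 = 2^{1 − 10} = 1/512.
By linearity: E[X] = C(18, 5) · 2^{1 − 10} = 8568 · 1/512 = 1071/64.
Numerically: E[X] ≈ 16.73438.

E[X] = C(18,5)·2^(1−C(5,2)) = 1071/64 ≈ 16.73438.


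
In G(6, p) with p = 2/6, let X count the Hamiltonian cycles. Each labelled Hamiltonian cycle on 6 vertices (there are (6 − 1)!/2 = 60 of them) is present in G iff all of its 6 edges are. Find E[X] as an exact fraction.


K_6 has (6 − 1)!/2 = 60 labelled Hamiltonian cycles.
For each such Hamiltonian cycle H, let X_H = 1 if all 6 edges of H are present in G. Then P[X_H = 1] = p^{6} = (1/3)^{6} = 1/729.
Summing the indicators: E[X] = Σ_H E[X_H] = 60 · p^{6} = 60 · 1/729 = 20/243.
Numerically: E[X] ≈ 0.0823.

E[X] = 60 · (1/3)^{6} = 20/243 ≈ 0.0823.


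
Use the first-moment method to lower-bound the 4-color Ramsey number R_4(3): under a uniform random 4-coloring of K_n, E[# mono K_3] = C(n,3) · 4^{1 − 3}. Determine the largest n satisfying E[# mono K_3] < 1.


We need C(n, 3) · 4^{1 − 3} < 1, i.e. C(n, 3) < 4^{3 − 1} = 16.
Check values of n near the boundary:
  n = 3: C(3, 3) = 1; 1 < 16? YES
  n = 4: C(4, 3) = 4; 4 < 16? YES
  n = 5: C(5, 3) = 10; 10 < 16? YES
  n = 6: C(6, 3) = 20; 20 < 16? NO
  n = 7: C(7, 3) = 35; 35 < 16? NO
  n = 8: C(8, 3) = 56; 56 < 16? NO
The largest n with C(n, 3) < 16 is n = 5 (where E[X] = 5/8 ≈ 0.625). Hence R_4(3) > 5, i.e. R_4(3) ≥ 6.

Largest n = 5; hence R_4(3) > 5.


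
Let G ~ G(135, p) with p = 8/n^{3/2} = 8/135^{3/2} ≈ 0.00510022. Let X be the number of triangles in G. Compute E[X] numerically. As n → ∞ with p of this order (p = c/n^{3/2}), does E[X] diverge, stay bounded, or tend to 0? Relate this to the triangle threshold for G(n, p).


Number of potential triangles: C(135, 3) = 400995.
Each occurs with probability p³ ≈ (0.00510022)³ ≈ 1.32668556e-07.
By linearity: E[X] = C(135, 3)·p³ ≈ 400995 · 1.32668556e-07 ≈ 0.053199.
Since α = 3/2 > 1, p = c/n^{3/2} = o(1/n) is below the triangle threshold p ~ 1/n. Asymptotically E[X] ~ (c³/6)·n^{3(1−α)} = (8³/6)·n^{-1.5} → 0, so by Markov's inequality G has no triangles w.h.p.

E[X] ≈ 0.053199; in regime p = Θ(1/n^{3/2}) E[X] tends to 0 (below the triangle threshold p ~ 1/n).


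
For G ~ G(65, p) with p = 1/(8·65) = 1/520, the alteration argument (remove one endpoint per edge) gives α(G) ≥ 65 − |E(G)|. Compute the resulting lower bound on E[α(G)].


E[|E(G)|] = C(65, 2)·p = 2080 · (1/520) = 4.
E[α(G)] ≥ n − E[|E(G)|] = 65 − 4 = 61.
Numerically: ≈ 61.0000.
(This is only a lower bound; the true E[α(G)] may be larger.)

E[α(G)] ≥ 61 ≈ 61.0000.


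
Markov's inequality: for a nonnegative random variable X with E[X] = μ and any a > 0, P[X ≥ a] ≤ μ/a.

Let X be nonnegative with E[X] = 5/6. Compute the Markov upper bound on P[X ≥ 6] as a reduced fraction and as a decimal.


μ = E[X] = 5/6, a = 6.
Markov: P[X ≥ 6] ≤ μ/a = (5/6)/6 = 5/36.
Numerically: ≈ 0.139.
(Since a = 6 > μ = 0.833, the bound 5/36 is < 1 and informative.)

P[X ≥ 6] ≤ 5/36 ≈ 0.139.


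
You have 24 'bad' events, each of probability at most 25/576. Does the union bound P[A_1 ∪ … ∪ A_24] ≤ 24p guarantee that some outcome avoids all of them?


Union bound: P[∪_{i=1}^{24} A_i] ≤ Σ_i P[A_i] ≤ 24·p = 24·(25/576) = 25/24.
Numerically: 25/24 ≈ 1.0417.
Is 25/24 < 1? NO.
Since the bound 25/24 is ≥ 1, the union bound is uninformative here; it does NOT by itself certify existence.

24·p = 25/24 ≈ 1.0417; existence NOT certified by the union bound.


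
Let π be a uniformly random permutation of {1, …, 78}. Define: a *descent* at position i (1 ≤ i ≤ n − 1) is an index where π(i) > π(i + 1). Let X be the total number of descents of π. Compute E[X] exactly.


Write X = Σ X_I over i = 1, …, 77, with X_I the indicator of one descent.
There are 77 indicators.
For each fixed i, the pair (π(i), π(i+1)) is a uniformly random ordered pair of distinct values from {1, …, 78}; by symmetry P[π(i) > π(i+1)] = 1/2.
By linearity: E[X] = 77 · (1/2) = (78 − 1) · (1/2) = 77/2 ≈ 38.50000.

E[X] = 77/2 = 38.50000.


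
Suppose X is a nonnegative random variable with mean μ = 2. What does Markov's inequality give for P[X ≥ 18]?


μ = E[X] = 2, a = 18.
Markov: P[X ≥ 18] ≤ μ/a = (2)/18 = 1/9.
Numerically: ≈ 0.1111.
(Since a = 18 > μ = 2.0000, the bound 1/9 is < 1 and informative.)

P[X ≥ 18] ≤ 1/9 ≈ 0.1111.


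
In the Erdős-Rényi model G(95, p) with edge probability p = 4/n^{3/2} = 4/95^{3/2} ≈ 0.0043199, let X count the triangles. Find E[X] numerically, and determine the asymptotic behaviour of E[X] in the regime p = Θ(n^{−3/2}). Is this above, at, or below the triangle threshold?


Number of potential triangles: C(95, 3) = 138415.
Each occurs with probability p³ ≈ (0.0043199)³ ≈ 8.0616465e-08.
By linearity: E[X] = C(95, 3)·p³ ≈ 138415 · 8.0616465e-08 ≈ 0.01116.
Since α = 3/2 > 1, p = c/n^{3/2} = o(1/n) is below the triangle threshold p ~ 1/n. Asymptotically E[X] ~ (c³/6)·n^{3(1−α)} = (4³/6)·n^{-1.5} → 0, so by Markov's inequality G has no triangles w.h.p.

E[X] ≈ 0.01116; in regime p = Θ(1/n^{3/2}) E[X] tends to 0 (below the triangle threshold p ~ 1/n).


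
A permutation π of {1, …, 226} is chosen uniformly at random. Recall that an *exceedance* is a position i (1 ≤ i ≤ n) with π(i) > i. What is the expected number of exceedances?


Write X = Σ_{i=1}^{226} X_i, where X_i = 1_{π(i) > i}.
For each fixed i, π(i) is uniform over {1, …, 226} (marginal of a uniform permutation), so P[π(i) > i] = (n − i)/n. Summing: Σ_{i=1}^{226} (n − i)/n = (0 + 1 + … + 225)/226 = 226(226 − 1)/(2·226) = (226 − 1)/2.
Hence E[X] = Σ_{i=1}^{226} (226 − i)/226 = 225/2 ≈ 112.50000.

E[X] = 225/2 = 112.50000.


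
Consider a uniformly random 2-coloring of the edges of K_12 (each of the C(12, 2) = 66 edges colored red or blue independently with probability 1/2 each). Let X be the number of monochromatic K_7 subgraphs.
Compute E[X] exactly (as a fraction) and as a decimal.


Let X = Σ_S X_S over the C(12, 7) = 792 subsets S of size 7, where X_S = 1 if the K_7 on S is monochromatic.
For a fixed S, the K_7 on S has C(7, 2) = 21 edges. P[all 21 edges red] = (1/2)^21, and likewise for blue, so P[monochromatic] = 2·(1/2)^21 = 2^{1 − 21} = 1/1048576.
Summing: E[X] = C(12, 7) · 2^{1 − 21} = 792 · 1/1048576 = 99/131072.
Numerically: E[X] ≈ 0.000755.

E[X] = C(12,7)·2^(1−C(7,2)) = 99/131072 ≈ 0.000755.


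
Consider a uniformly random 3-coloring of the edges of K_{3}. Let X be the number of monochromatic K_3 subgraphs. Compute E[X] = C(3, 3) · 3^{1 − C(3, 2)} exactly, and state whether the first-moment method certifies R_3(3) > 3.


E[X] = C(3, 3) · 3^{1 − 3} = 1 · 3^{−2} = 1/9.
As a reduced fraction: E[X] = 1/9 ≈ 0.1111.
Is E[X] < 1? YES.
Since E[X] < 1, there exists a 3-coloring of K_{3} with no monochromatic K_3; hence R_3(3) > 3.

E[X] = 1/9 ≈ 0.1111; E[X] < 1, so R_3(3) > 3.


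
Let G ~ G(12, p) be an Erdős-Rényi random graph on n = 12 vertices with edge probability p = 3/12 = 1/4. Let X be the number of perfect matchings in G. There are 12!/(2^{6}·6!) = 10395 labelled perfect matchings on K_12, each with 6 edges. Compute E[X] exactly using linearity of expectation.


K_12 has 12!/(2^{6}·6!) = 10395 labelled perfect matchings.
For each such perfect matching H, let X_H = 1 if all 6 edges of H are present in G. Then P[X_H = 1] = p^{6} = (1/4)^{6} = 1/4096.
By linearity of expectation: E[X] = Σ_H E[X_H] = 10395 · p^{6} = 10395 · 1/4096 = 10395/4096.
Numerically: E[X] ≈ 2.538.

E[X] = 10395 · (1/4)^{6} = 10395/4096 ≈ 2.538.


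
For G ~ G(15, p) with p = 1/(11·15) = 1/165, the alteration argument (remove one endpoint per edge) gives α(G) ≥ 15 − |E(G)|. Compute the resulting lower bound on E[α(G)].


E[|E(G)|] = C(15, 2)·p = 105 · (1/165) = 7/11.
E[α(G)] ≥ n − E[|E(G)|] = 15 − 7/11 = 158/11.
Numerically: ≈ 14.364.
(This is only a lower bound; the true E[α(G)] may be larger.)

E[α(G)] ≥ 158/11 ≈ 14.364.


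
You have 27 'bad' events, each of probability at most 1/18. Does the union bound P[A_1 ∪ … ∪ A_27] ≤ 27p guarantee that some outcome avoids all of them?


Union bound: P[∪_{i=1}^{27} A_i] ≤ Σ_i P[A_i] ≤ 27·p = 27·(1/18) = 3/2.
Numerically: 3/2 ≈ 1.5000000.
Is 3/2 < 1? NO.
Since the bound 3/2 is ≥ 1, the union bound is uninformative here; it does NOT by itself certify existence.

27·p = 3/2 ≈ 1.5000000; existence NOT certified by the union bound.


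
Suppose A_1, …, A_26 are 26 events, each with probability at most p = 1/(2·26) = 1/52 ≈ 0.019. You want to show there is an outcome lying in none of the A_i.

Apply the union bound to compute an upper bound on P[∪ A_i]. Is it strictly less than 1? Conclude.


Union bound: P[∪_{i=1}^{26} A_i] ≤ Σ_i P[A_i] ≤ 26·p = 26·(1/52) = 1/2.
Numerically: 1/2 ≈ 0.500.
Is 1/2 < 1? YES.
Since P[∪ A_i] ≤ 1/2 < 1, the complement has P[∩ A_i^c] ≥ 1 − 1/2 = 1/2 > 0, so some outcome avoids every A_i.

26·p = 1/2 ≈ 0.500; existence CERTIFIED by the union bound.


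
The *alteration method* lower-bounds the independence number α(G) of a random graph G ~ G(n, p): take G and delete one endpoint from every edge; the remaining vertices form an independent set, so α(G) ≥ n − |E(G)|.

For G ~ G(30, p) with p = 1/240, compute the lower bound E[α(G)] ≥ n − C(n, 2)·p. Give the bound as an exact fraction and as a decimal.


E[|E(G)|] = C(30, 2)·p = 435 · (1/240) = 29/16.
E[α(G)] ≥ n − E[|E(G)|] = 30 − 29/16 = 451/16.
Numerically: ≈ 28.1875.
(This is only a lower bound; the true E[α(G)] may be larger.)

E[α(G)] ≥ 451/16 ≈ 28.1875.


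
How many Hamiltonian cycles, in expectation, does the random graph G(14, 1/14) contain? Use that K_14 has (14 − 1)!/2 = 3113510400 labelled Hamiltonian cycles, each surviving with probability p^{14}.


K_14 has (14 − 1)!/2 = 3113510400 labelled Hamiltonian cycles.
For each such Hamiltonian cycle H, let X_H = 1 if all 14 edges of H are present in G. Then P[X_H = 1] = p^{14} = (1/14)^{14} = 1/11112006825558016.
Summing the indicators: E[X] = Σ_H E[X_H] = 3113510400 · p^{14} = 3113510400 · 1/11112006825558016 = 868725/3100448333024.
Numerically: E[X] ≈ 2.802e-07.

E[X] = 3113510400 · (1/14)^{14} = 868725/3100448333024 ≈ 2.802e-07.


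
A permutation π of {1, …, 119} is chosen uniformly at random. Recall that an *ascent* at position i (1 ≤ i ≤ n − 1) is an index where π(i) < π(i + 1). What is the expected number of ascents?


Write X = Σ X_I over i = 1, …, 118, with X_I the indicator of one ascent.
There are 118 indicators.
For each fixed i, the pair (π(i), π(i+1)) is a uniformly random ordered pair of distinct values from {1, …, 119}; by symmetry P[π(i) < π(i+1)] = 1/2.
By linearity: E[X] = 118 · (1/2) = (119 − 1) · (1/2) = 59 ≈ 59.000.

E[X] = 59 = 59.000.


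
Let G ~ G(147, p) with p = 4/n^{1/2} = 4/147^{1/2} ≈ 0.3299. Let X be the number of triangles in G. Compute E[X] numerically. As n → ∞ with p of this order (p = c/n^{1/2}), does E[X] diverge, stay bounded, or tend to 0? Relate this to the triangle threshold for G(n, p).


Number of potential triangles: C(147, 3) = 518665.
Each occurs with probability p³ ≈ (0.3299)³ ≈ 3.590905e-02.
By linearity: E[X] = C(147, 3)·p³ ≈ 518665 · 3.590905e-02 ≈ 18624.7698.
Since α = 1/2 < 1, p = c/n^{1/2} ≫ 1/n is above the triangle threshold p ~ 1/n. Asymptotically E[X] ~ (c³/6)·n^{3(1−α)} = (4³/6)·n^{1.5} → ∞; triangles are abundant w.h.p.

E[X] ≈ 18624.7698; in regime p = Θ(1/n^{1/2}) E[X] diverges (above the triangle threshold p ~ 1/n).


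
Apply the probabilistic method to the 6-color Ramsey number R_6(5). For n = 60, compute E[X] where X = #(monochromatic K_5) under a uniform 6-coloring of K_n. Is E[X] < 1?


E[X] = C(60, 5) · 6^{1 − 10} = 5461512 · 6^{−9} = 5461512/10077696.
As a reduced fraction: E[X] = 227563/419904 ≈ 0.5419.
Is E[X] < 1? YES.
Since E[X] < 1, there exists a 6-coloring of K_{60} with no monochromatic K_5; hence R_6(5) > 60.

E[X] = 227563/419904 ≈ 0.5419; E[X] < 1, so R_6(5) > 60.


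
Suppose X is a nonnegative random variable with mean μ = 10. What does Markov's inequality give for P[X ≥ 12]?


μ = E[X] = 10, a = 12.
Markov: P[X ≥ 12] ≤ μ/a = (10)/12 = 5/6.
Numerically: ≈ 0.833333.
(Since a = 12 > μ = 10.000000, the bound 5/6 is < 1 and informative.)

P[X ≥ 12] ≤ 5/6 ≈ 0.833333.


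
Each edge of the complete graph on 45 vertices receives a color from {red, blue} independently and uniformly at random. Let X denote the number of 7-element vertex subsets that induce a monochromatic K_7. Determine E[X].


Let X = Σ_S X_S over the C(45, 7) = 45379620 subsets S of size 7, where X_S = 1 if the K_7 on S is monochromatic.
For a fixed S, the K_7 on S has C(7, 2) = 21 edges. P[all 21 edges red] = (1/2)^21, and likewise for blue, so P[monochromatic] = 2·(1/2)^21 = 2^{1 − 21} = 1/1048576.
Summing: E[X] = C(45, 7) · 2^{1 − 21} = 45379620 · 1/1048576 = 11344905/262144.
Numerically: E[X] ≈ 43.277378.

E[X] = C(45,7)·2^(1−C(7,2)) = 11344905/262144 ≈ 43.277378.


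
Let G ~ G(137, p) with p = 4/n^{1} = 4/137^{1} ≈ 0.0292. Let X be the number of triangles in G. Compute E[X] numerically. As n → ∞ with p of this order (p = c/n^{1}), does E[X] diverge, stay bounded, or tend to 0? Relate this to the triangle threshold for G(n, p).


Number of potential triangles: C(137, 3) = 419220.
Each occurs with probability p³ ≈ (0.0292)³ ≈ 2.488962e-05.
By linearity: E[X] = C(137, 3)·p³ ≈ 419220 · 2.488962e-05 ≈ 10.4342.
Here α = 1, so p = 4/n is exactly at the triangle threshold p ~ 1/n. Asymptotically E[X] → c³/6 = 4³/6 = 32/3 ≈ 10.6667, a bounded constant. In this regime the triangle count is asymptotically Poisson(c³/6).

E[X] ≈ 10.4342; in regime p = Θ(1/n^{1}) E[X] stays bounded (at the triangle threshold p ~ 1/n).


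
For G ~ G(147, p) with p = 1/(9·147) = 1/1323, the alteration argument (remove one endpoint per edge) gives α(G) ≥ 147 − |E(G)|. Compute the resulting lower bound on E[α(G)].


E[|E(G)|] = C(147, 2)·p = 10731 · (1/1323) = 73/9.
E[α(G)] ≥ n − E[|E(G)|] = 147 − 73/9 = 1250/9.
Numerically: ≈ 138.8889.
(This is only a lower bound; the true E[α(G)] may be larger.)

E[α(G)] ≥ 1250/9 ≈ 138.8889.


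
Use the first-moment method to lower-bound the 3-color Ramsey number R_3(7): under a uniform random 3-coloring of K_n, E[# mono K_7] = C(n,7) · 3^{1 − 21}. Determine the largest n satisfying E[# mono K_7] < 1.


We need C(n, 7) · 3^{1 − 21} < 1, i.e. C(n, 7) < 3^{21 − 1} = 3486784401.
Check values of n near the boundary:
  n = 75: C(75, 7) = 1984829850; 1984829850 < 3486784401? YES
  n = 76: C(76, 7) = 2186189400; 2186189400 < 3486784401? YES
  n = 77: C(77, 7) = 2404808340; 2404808340 < 3486784401? YES
  n = 78: C(78, 7) = 2641902120; 2641902120 < 3486784401? YES
  n = 79: C(79, 7) = 2898753715; 2898753715 < 3486784401? YES
  n = 80: C(80, 7) = 3176716400; 3176716400 < 3486784401? YES
  n = 81: C(81, 7) = 3477216600; 3477216600 < 3486784401? YES
  n = 82: C(82, 7) = 3801756816; 3801756816 < 3486784401? NO
  n = 83: C(83, 7) = 4151918628; 4151918628 < 3486784401? NO
The largest n with C(n, 7) < 3486784401 is n = 81 (where E[X] = 42928600/43046721 ≈ 0.997). Hence R_3(7) > 81, i.e. R_3(7) ≥ 82.

Largest n = 81; hence R_3(7) > 81.


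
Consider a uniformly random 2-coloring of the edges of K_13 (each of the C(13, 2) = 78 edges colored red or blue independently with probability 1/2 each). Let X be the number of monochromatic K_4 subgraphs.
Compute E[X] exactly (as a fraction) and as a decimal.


Let X = Σ_S X_S over the C(13, 4) = 715 subsets S of size 4, where X_S = 1 if the K_4 on S is monochromatic.
For a fixed S, the K_4 on S has C(4, 2) = 6 edges. P[all 6 edges red] = (1/2)^6, and likewise for blue, so P[monochromatic] = 2·(1/2)^6 = 2^{1 − 6} = 1/32.
By linearity: E[X] = C(13, 4) · 2^{1 − 6} = 715 · 1/32 = 715/32.
Numerically: E[X] ≈ 22.3438.

E[X] = C(13,4)·2^(1−C(4,2)) = 715/32 ≈ 22.3438.


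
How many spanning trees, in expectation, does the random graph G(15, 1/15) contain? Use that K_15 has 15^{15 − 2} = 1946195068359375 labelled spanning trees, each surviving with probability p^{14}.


K_15 has 15^{15 − 2} = 1946195068359375 labelled spanning trees.
For each such spanning tree H, let X_H = 1 if all 14 edges of H are present in G. Then P[X_H = 1] = p^{14} = (1/15)^{14} = 1/29192926025390625.
By linearity of expectation: E[X] = Σ_H E[X_H] = 1946195068359375 · p^{14} = 1946195068359375 · 1/29192926025390625 = 1/15.
Numerically: E[X] ≈ 0.0667.

E[X] = 1946195068359375 · (1/15)^{14} = 1/15 ≈ 0.0667.


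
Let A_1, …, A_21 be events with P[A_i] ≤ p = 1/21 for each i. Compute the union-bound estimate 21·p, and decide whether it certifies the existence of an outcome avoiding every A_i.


Union bound: P[∪_{i=1}^{21} A_i] ≤ Σ_i P[A_i] ≤ 21·p = 21·(1/21) = 1.
Numerically: 1 ≈ 1.00000.
Is 1 < 1? NO.
Since the bound 1 is ≥ 1, the union bound is uninformative here; it does NOT by itself certify existence.

21·p = 1 ≈ 1.00000; existence NOT certified by the union bound.


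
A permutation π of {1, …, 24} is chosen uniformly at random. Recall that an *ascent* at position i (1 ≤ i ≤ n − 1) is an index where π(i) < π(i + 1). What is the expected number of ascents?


Write X = Σ X_I over i = 1, …, 23, with X_I the indicator of one ascent.
There are 23 indicators.
For each fixed i, the pair (π(i), π(i+1)) is a uniformly random ordered pair of distinct values from {1, …, 24}; by symmetry P[π(i) < π(i+1)] = 1/2.
By linearity: E[X] = 23 · (1/2) = (24 − 1) · (1/2) = 23/2 ≈ 11.5000.

E[X] = 23/2 = 11.5000.


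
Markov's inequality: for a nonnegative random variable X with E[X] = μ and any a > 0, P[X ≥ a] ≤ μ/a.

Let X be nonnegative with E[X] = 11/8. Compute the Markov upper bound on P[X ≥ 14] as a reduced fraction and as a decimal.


μ = E[X] = 11/8, a = 14.
Markov: P[X ≥ 14] ≤ μ/a = (11/8)/14 = 11/112.
Numerically: ≈ 0.09821.
(Since a = 14 > μ = 1.37500, the bound 11/112 is < 1 and informative.)

P[X ≥ 14] ≤ 11/112 ≈ 0.09821.


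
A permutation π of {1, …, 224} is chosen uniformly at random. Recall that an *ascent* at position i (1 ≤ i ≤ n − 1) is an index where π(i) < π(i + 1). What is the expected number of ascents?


Write X = Σ X_I over i = 1, …, 223, with X_I the indicator of one ascent.
There are 223 indicators.
For each fixed i, the pair (π(i), π(i+1)) is a uniformly random ordered pair of distinct values from {1, …, 224}; by symmetry P[π(i) < π(i+1)] = 1/2.
By linearity: E[X] = 223 · (1/2) = (224 − 1) · (1/2) = 223/2 ≈ 111.500000.

E[X] = 223/2 = 111.500000.


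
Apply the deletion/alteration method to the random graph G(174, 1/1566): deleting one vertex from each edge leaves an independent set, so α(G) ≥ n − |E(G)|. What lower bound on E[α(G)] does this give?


E[|E(G)|] = C(174, 2)·p = 15051 · (1/1566) = 173/18.
E[α(G)] ≥ n − E[|E(G)|] = 174 − 173/18 = 2959/18.
Numerically: ≈ 164.3889.
(This is only a lower bound; the true E[α(G)] may be larger.)

E[α(G)] ≥ 2959/18 ≈ 164.3889.


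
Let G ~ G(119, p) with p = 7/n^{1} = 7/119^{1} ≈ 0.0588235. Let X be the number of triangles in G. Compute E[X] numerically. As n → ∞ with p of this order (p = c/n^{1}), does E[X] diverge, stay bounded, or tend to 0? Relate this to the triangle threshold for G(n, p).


Number of potential triangles: C(119, 3) = 273819.
Each occurs with probability p³ ≈ (0.0588235)³ ≈ 2.03541624e-04.
By linearity: E[X] = C(119, 3)·p³ ≈ 273819 · 2.03541624e-04 ≈ 55.733564.
Here α = 1, so p = 7/n is exactly at the triangle threshold p ~ 1/n. Asymptotically E[X] → c³/6 = 7³/6 = 343/6 ≈ 57.166667, a bounded constant. In this regime the triangle count is asymptotically Poisson(c³/6).

E[X] ≈ 55.733564; in regime p = Θ(1/n^{1}) E[X] stays bounded (at the triangle threshold p ~ 1/n).


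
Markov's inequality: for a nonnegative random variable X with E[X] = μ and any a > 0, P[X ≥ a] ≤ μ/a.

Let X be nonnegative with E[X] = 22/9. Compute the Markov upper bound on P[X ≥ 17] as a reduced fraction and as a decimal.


μ = E[X] = 22/9, a = 17.
Markov: P[X ≥ 17] ≤ μ/a = (22/9)/17 = 22/153.
Numerically: ≈ 0.14379.
(Since a = 17 > μ = 2.44444, the bound 22/153 is < 1 and informative.)

P[X ≥ 17] ≤ 22/153 ≈ 0.14379.


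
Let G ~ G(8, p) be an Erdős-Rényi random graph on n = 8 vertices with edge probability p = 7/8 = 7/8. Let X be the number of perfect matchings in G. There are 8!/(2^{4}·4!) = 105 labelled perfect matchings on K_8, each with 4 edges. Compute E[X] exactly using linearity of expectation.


K_8 has 8!/(2^{4}·4!) = 105 labelled perfect matchings.
For each such perfect matching H, let X_H = 1 if all 4 edges of H are present in G. Then P[X_H = 1] = p^{4} = (7/8)^{4} = 2401/4096.
By linearity: E[X] = Σ_H E[X_H] = 105 · p^{4} = 105 · 2401/4096 = 252105/4096.
Numerically: E[X] ≈ 61.549.

E[X] = 105 · (7/8)^{4} = 252105/4096 ≈ 61.549.


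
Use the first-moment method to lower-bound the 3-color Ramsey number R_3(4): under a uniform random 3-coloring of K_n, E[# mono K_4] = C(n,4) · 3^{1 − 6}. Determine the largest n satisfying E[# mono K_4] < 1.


We need C(n, 4) · 3^{1 − 6} < 1, i.e. C(n, 4) < 3^{6 − 1} = 243.
Check values of n near the boundary:
  n = 6: C(6, 4) = 15; 15 < 243? YES
  n = 7: C(7, 4) = 35; 35 < 243? YES
  n = 8: C(8, 4) = 70; 70 < 243? YES
  n = 9: C(9, 4) = 126; 126 < 243? YES
  n = 10: C(10, 4) = 210; 210 < 243? YES
  n = 11: C(11, 4) = 330; 330 < 243? NO
  n = 12: C(12, 4) = 495; 495 < 243? NO
  n = 13: C(13, 4) = 715; 715 < 243? NO
The largest n with C(n, 4) < 243 is n = 10 (where E[X] = 70/81 ≈ 0.86420). Hence R_3(4) > 10, i.e. R_3(4) ≥ 11.

Largest n = 10; hence R_3(4) > 10.


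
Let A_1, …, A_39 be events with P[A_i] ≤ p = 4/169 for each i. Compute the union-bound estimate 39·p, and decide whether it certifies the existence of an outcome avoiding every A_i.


Union bound: P[∪_{i=1}^{39} A_i] ≤ Σ_i P[A_i] ≤ 39·p = 39·(4/169) = 12/13.
Numerically: 12/13 ≈ 0.923.
Is 12/13 < 1? YES.
Since P[∪ A_i] ≤ 12/13 < 1, the complement has P[∩ A_i^c] ≥ 1 − 12/13 = 1/13 > 0, so some outcome avoids every A_i.

39·p = 12/13 ≈ 0.923; existence CERTIFIED by the union bound.


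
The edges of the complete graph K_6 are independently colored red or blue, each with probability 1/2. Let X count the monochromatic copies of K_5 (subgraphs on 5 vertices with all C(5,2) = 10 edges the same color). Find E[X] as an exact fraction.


Let X = Σ_S X_S over the C(6, 5) = 6 subsets S of size 5, where X_S = 1 if the K_5 on S is monochromatic.
For a fixed S, the K_5 on S has C(5, 2) = 10 edges. P[all 10 edges red] = (1/2)^10, and likewise for blue, so P[monochromatic] = 2·(1/2)^10 = 2^{1 − 10} = 1/512.
By linearity: E[X] = C(6, 5) · 2^{1 − 10} = 6 · 1/512 = 3/256.
Numerically: E[X] ≈ 0.0117.

E[X] = C(6,5)·2^(1−C(5,2)) = 3/256 ≈ 0.0117.


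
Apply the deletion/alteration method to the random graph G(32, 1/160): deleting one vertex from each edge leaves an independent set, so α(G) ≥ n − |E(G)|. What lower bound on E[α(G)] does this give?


E[|E(G)|] = C(32, 2)·p = 496 · (1/160) = 31/10.
E[α(G)] ≥ n − E[|E(G)|] = 32 − 31/10 = 289/10.
Numerically: ≈ 28.90000.
(This is only a lower bound; the true E[α(G)] may be larger.)

E[α(G)] ≥ 289/10 ≈ 28.90000.
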